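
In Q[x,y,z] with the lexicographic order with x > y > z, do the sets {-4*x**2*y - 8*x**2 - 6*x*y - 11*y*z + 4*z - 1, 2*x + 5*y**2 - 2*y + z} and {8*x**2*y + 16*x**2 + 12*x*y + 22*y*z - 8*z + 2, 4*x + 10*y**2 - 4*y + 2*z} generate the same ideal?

Yes, the ideals are equal.

Equality of ideals is decidable: compute both reduced Gröbner bases (unique for the ordering) and check whether they agree.
Buchberger on the first generating set:
f_1 = -4*x**2*y - 8*x**2 - 6*x*y - 11*y*z + 4*z - 1, LT = x**2*y.
f_2 = 2*x + 5*y**2 - 2*y + z, LT = x.

S(f_1,f_2): lcm = x**2*y. S = 2*x**2 - 5/2*x*y**3 + x*y**2 - 1/2*x*y*z + 3/2*x*y + 11/4*y*z - z + 1/4.
  leading term x**2: subtract (x)·f_2 from 2*x**2 - 5/2*x*y**3 + x*y**2 - 1/2*x*y*z + 3/2*x*y + 11/4*y*z - z + 1/4 → -5/2*x*y**3 - 4*x*y**2 - 1/2*x*y*z + 7/2*x*y - x*z + 11/4*y*z - z + 1/4
  leading term x*y**3: subtract (-5/4*y**3)·f_2 from -5/2*x*y**3 - 4*x*y**2 - 1/2*x*y*z + 7/2*x*y - x*z + 11/4*y*z - z + 1/4 → -4*x*y**2 - 1/2*x*y*z + 7/2*x*y - x*z + 25/4*y**5 - 5/2*y**4 + 5/4*y**3*z + 11/4*y*z - z + 1/4
  leading term x*y**2: subtract (-2*y**2)·f_2 from -4*x*y**2 - 1/2*x*y*z + 7/2*x*y - x*z + 25/4*y**5 - 5/2*y**4 + 5/4*y**3*z + 11/4*y*z - z + 1/4 → -1/2*x*y*z + 7/2*x*y - x*z + 25/4*y**5 + 15/2*y**4 + 5/4*y**3*z - 4*y**3 + 2*y**2*z + 11/4*y*z - z + 1/4
  leading term x*y*z: subtract (-1/4*y*z)·f_2 from -1/2*x*y*z + 7/2*x*y - x*z + 25/4*y**5 + 15/2*y**4 + 5/4*y**3*z - 4*y**3 + 2*y**2*z + 11/4*y*z - z + 1/4 → 7/2*x*y - x*z + 25/4*y**5 + 15/2*y**4 + 5/2*y**3*z - 4*y**3 + 3/2*y**2*z + 1/4*y*z**2 + 11/4*y*z - z + 1/4
  leading term x*y: subtract (7/4*y)·f_2 from 7/2*x*y - x*z + 25/4*y**5 + 15/2*y**4 + 5/2*y**3*z - 4*y**3 + 3/2*y**2*z + 1/4*y*z**2 + 11/4*y*z - z + 1/4 → -x*z + 25/4*y**5 + 15/2*y**4 + 5/2*y**3*z - 51/4*y**3 + 3/2*y**2*z + 7/2*y**2 + 1/4*y*z**2 + y*z - z + 1/4
  leading term x*z: subtract (-1/2*z)·f_2 from -x*z + 25/4*y**5 + 15/2*y**4 + 5/2*y**3*z - 51/4*y**3 + 3/2*y**2*z + 7/2*y**2 + 1/4*y*z**2 + y*z - z + 1/4 → 25/4*y**5 + 15/2*y**4 + 5/2*y**3*z - 51/4*y**3 + 4*y**2*z + 7/2*y**2 + 1/4*y*z**2 + 1/2*z**2 - z + 1/4
  leading term y**5: no divisor's leading term divides it; move 25/4*y**5 to the remainder.
  leading term y**4: no divisor's leading term divides it; move 15/2*y**4 to the remainder.
  leading term y**3*z: no divisor's leading term divides it; move 5/2*y**3*z to the remainder.
  leading term y**3: no divisor's leading term divides it; move -51/4*y**3 to the remainder.
  leading term y**2*z: no divisor's leading term divides it; move 4*y**2*z to the remainder.
  leading term y**2: no divisor's leading term divides it; move 7/2*y**2 to the remainder.
  leading term y*z**2: no divisor's leading term divides it; move 1/4*y*z**2 to the remainder.
  leading term z**2: no divisor's leading term divides it; move 1/2*z**2 to the remainder.
  leading term z: no divisor's leading term divides it; move -z to the remainder.
  leading term 1: no divisor's leading term divides it; move 1/4 to the remainder.
  remainder 25/4*y**5 + 15/2*y**4 + 5/2*y**3*z - 51/4*y**3 + 4*y**2*z + 7/2*y**2 + 1/4*y*z**2 + 1/2*z**2 - z + 1/4 ≠ 0; add g_3 = 25/4*y**5 + 15/2*y**4 + 5/2*y**3*z - 51/4*y**3 + 4*y**2*z + 7/2*y**2 + 1/4*y*z**2 + 1/2*z**2 - z + 1/4 to the basis.

The other S-polynomials (S(f_1,g_3), S(f_2,g_3)) all reduce to 0 modulo the current basis, so we have a Gröbner basis.
Inter-reduce: drop elements whose leading term is divisible by another's, tail-reduce, and make monic.
Reduced Gröbner basis: {x + 5/2*y**2 - y + 1/2*z, y**5 + 6/5*y**4 + 2/5*y**3*z - 51/25*y**3 + 16/25*y**2*z + 14/25*y**2 + 1/25*y*z**2 + 2/25*z**2 - 4/25*z + 1/25}.

Buchberger on the second generating set:
h_1 = 8*x**2*y + 16*x**2 + 12*x*y + 22*y*z - 8*z + 2, LT = x**2*y.
h_2 = 4*x + 10*y**2 - 4*y + 2*z, LT = x.

S(h_1,h_2): lcm = x**2*y. S = 2*x**2 - 5/2*x*y**3 + x*y**2 - 1/2*x*y*z + 3/2*x*y + 11/4*y*z - z + 1/4.
  leading term x**2: subtract (1/2*x)·h_2 from 2*x**2 - 5/2*x*y**3 + x*y**2 - 1/2*x*y*z + 3/2*x*y + 11/4*y*z - z + 1/4 → -5/2*x*y**3 - 4*x*y**2 - 1/2*x*y*z + 7/2*x*y - x*z + 11/4*y*z - z + 1/4
  leading term x*y**3: subtract (-5/8*y**3)·h_2 from -5/2*x*y**3 - 4*x*y**2 - 1/2*x*y*z + 7/2*x*y - x*z + 11/4*y*z - z + 1/4 → -4*x*y**2 - 1/2*x*y*z + 7/2*x*y - x*z + 25/4*y**5 - 5/2*y**4 + 5/4*y**3*z + 11/4*y*z - z + 1/4
  leading term x*y**2: subtract (-y**2)·h_2 from -4*x*y**2 - 1/2*x*y*z + 7/2*x*y - x*z + 25/4*y**5 - 5/2*y**4 + 5/4*y**3*z + 11/4*y*z - z + 1/4 → -1/2*x*y*z + 7/2*x*y - x*z + 25/4*y**5 + 15/2*y**4 + 5/4*y**3*z - 4*y**3 + 2*y**2*z + 11/4*y*z - z + 1/4
  leading term x*y*z: subtract (-1/8*y*z)·h_2 from -1/2*x*y*z + 7/2*x*y - x*z + 25/4*y**5 + 15/2*y**4 + 5/4*y**3*z - 4*y**3 + 2*y**2*z + 11/4*y*z - z + 1/4 → 7/2*x*y - x*z + 25/4*y**5 + 15/2*y**4 + 5/2*y**3*z - 4*y**3 + 3/2*y**2*z + 1/4*y*z**2 + 11/4*y*z - z + 1/4
  leading term x*y: subtract (7/8*y)·h_2 from 7/2*x*y - x*z + 25/4*y**5 + 15/2*y**4 + 5/2*y**3*z - 4*y**3 + 3/2*y**2*z + 1/4*y*z**2 + 11/4*y*z - z + 1/4 → -x*z + 25/4*y**5 + 15/2*y**4 + 5/2*y**3*z - 51/4*y**3 + 3/2*y**2*z + 7/2*y**2 + 1/4*y*z**2 + y*z - z + 1/4
  leading term x*z: subtract (-1/4*z)·h_2 from -x*z + 25/4*y**5 + 15/2*y**4 + 5/2*y**3*z - 51/4*y**3 + 3/2*y**2*z + 7/2*y**2 + 1/4*y*z**2 + y*z - z + 1/4 → 25/4*y**5 + 15/2*y**4 + 5/2*y**3*z - 51/4*y**3 + 4*y**2*z + 7/2*y**2 + 1/4*y*z**2 + 1/2*z**2 - z + 1/4
  leading term y**5: no divisor's leading term divides it; move 25/4*y**5 to the remainder.
  leading term y**4: no divisor's leading term divides it; move 15/2*y**4 to the remainder.
  leading term y**3*z: no divisor's leading term divides it; move 5/2*y**3*z to the remainder.
  leading term y**3: no divisor's leading term divides it; move -51/4*y**3 to the remainder.
  leading term y**2*z: no divisor's leading term divides it; move 4*y**2*z to the remainder.
  leading term y**2: no divisor's leading term divides it; move 7/2*y**2 to the remainder.
  leading term y*z**2: no divisor's leading term divides it; move 1/4*y*z**2 to the remainder.
  leading term z**2: no divisor's leading term divides it; move 1/2*z**2 to the remainder.
  leading term z: no divisor's leading term divides it; move -z to the remainder.
  leading term 1: no divisor's leading term divides it; move 1/4 to the remainder.
  remainder 25/4*y**5 + 15/2*y**4 + 5/2*y**3*z - 51/4*y**3 + 4*y**2*z + 7/2*y**2 + 1/4*y*z**2 + 1/2*z**2 - z + 1/4 ≠ 0; add k_3 = 25/4*y**5 + 15/2*y**4 + 5/2*y**3*z - 51/4*y**3 + 4*y**2*z + 7/2*y**2 + 1/4*y*z**2 + 1/2*z**2 - z + 1/4 to the basis.

The other S-polynomials (S(h_1,k_3), S(h_2,k_3)) all reduce to 0 modulo the current basis, so we have a Gröbner basis.
Inter-reduce: drop elements whose leading term is divisible by another's, tail-reduce, and make monic.
Reduced Gröbner basis: {x + 5/2*y**2 - y + 1/2*z, y**5 + 6/5*y**4 + 2/5*y**3*z - 51/25*y**3 + 16/25*y**2*z + 14/25*y**2 + 1/25*y*z**2 + 2/25*z**2 - 4/25*z + 1/25}.

The two bases agree; hence the ideals are identical.
The choice of monomial ordering does not affect the verdict — as long as both bases are computed under the same ordering, their equality decides ideal equality.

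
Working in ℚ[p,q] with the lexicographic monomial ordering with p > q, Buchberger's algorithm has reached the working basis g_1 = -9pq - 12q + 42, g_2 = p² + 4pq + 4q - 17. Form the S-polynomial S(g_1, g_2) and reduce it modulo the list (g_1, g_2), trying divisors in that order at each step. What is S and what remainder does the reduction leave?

S(g_1, g_2) = -4pq² + 4/3pq - 14/3p - 4q² + 17q; remainder on division = -14/3p + 4/3q² - 31/9q + 56/9.

lcm(LM(g_1), LM(g_2)) = p²q.
S = (lcm/LT(g_1))·g_1 − (lcm/LT(g_2))·g_2 = -4pq² + 4/3pq - 14/3p - 4q² + 17q.
Reduce S modulo (g_1, g_2) in that order:
  leading term pq²: subtract (4/9q)·g_1 from -4pq² + 4/3pq - 14/3p - 4q² + 17q → 4/3pq - 14/3p + 4/3q² - 5/3q
  leading term pq: subtract (-4/27)·g_1 from 4/3pq - 14/3p + 4/3q² - 5/3q → -14/3p + 4/3q² - 31/9q + 56/9
  leading term p: no divisor's leading term divides it; move -14/3p to the remainder.
  leading term q²: no divisor's leading term divides it; move 4/3q² to the remainder.
  leading term q: no divisor's leading term divides it; move -31/9q to the remainder.
  leading term 1: no divisor's leading term divides it; move 56/9 to the remainder.
The remainder -14/3p + 4/3q² - 31/9q + 56/9 is nonzero, so it would be added as the next basis element.
An S-polynomial is built so that the two leading terms cancel; whether anything survives reduction is exactly the Gröbner-basis criterion.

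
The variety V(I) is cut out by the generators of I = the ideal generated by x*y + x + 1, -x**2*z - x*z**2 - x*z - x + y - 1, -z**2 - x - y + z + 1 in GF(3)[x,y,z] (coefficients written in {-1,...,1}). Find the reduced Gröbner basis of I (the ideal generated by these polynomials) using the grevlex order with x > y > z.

G = {x**3 + x*z + y*z + x + z + 1, x**2*z - x**2 - x*z - y - 1, x*y + x + 1, y**2 + x*z - x - y - z + 1, z**2 + x + y - z - 1}

The reduced Gröbner basis is the canonical form of the ideal for this ordering.

f_1 = x*y + x + 1, LT = x*y.
f_2 = -x**2*z - x*z**2 - x*z - x + y - 1, LT = x**2*z.
f_3 = -z**2 - x - y + z + 1, LT = z**2.

S(f_1,f_2): lcm = x**2*y*z. S = -x*y*z**2 + x**2*z - x*y*z - x*y + y**2 + x*z - y.
  leading term x*y*z**2: subtract (-z**2)·f_1 from -x*y*z**2 + x**2*z - x*y*z - x*y + y**2 + x*z - y → x**2*z - x*y*z + x*z**2 - x*y + y**2 + x*z + z**2 - y
  leading term x**2*z: subtract (-1)·f_2 from x**2*z - x*y*z + x*z**2 - x*y + y**2 + x*z + z**2 - y → -x*y*z - x*y + y**2 + z**2 - x - 1
  leading term x*y*z: subtract (-z)·f_1 from -x*y*z - x*y + y**2 + z**2 - x - 1 → -x*y + y**2 + x*z + z**2 - x + z - 1
  leading term x*y: subtract (-1)·f_1 from -x*y + y**2 + x*z + z**2 - x + z - 1 → y**2 + x*z + z**2 + z
  leading term y**2: no divisor's leading term divides it; move y**2 to the remainder.
  leading term x*z: no divisor's leading term divides it; move x*z to the remainder.
  leading term z**2: subtract (-1)·f_3 from z**2 + z → -x - y - z + 1
  leading term x: no divisor's leading term divides it; move -x to the remainder.
  leading term y: no divisor's leading term divides it; move -y to the remainder.
  leading term z: no divisor's leading term divides it; move -z to the remainder.
  leading term 1: no divisor's leading term divides it; move 1 to the remainder.
  remainder y**2 + x*z - x - y - z + 1 ≠ 0; add g_4 = y**2 + x*z - x - y - z + 1 to the basis.

S(f_2,f_3): lcm = x**2*z**2. S = x*z**3 - x**3 - x**2*y + x**2*z + x*z**2 + x**2 + x*z - y*z + z.
  leading term x*z**3: subtract (-x*z)·f_3 from x*z**3 - x**3 - x**2*y + x**2*z + x*z**2 + x**2 + x*z - y*z + z → -x**3 - x**2*y - x*y*z - x*z**2 + x**2 - x*z - y*z + z
  leading term x**3: no divisor's leading term divides it; move -x**3 to the remainder.
  leading term x**2*y: subtract (-x)·f_1 from -x**2*y - x*y*z - x*z**2 + x**2 - x*z - y*z + z → -x*y*z - x*z**2 - x**2 - x*z - y*z + x + z
  leading term x*y*z: subtract (-z)·f_1 from -x*y*z - x*z**2 - x**2 - x*z - y*z + x + z → -x*z**2 - x**2 - y*z + x - z
  leading term x*z**2: subtract (x)·f_3 from -x*z**2 - x**2 - y*z + x - z → x*y - x*z - y*z - z
  leading term x*y: subtract (1)·f_1 from x*y - x*z - y*z - z → -x*z - y*z - x - z - 1
  leading term x*z: no divisor's leading term divides it; move -x*z to the remainder.
  leading term y*z: no divisor's leading term divides it; move -y*z to the remainder.
  leading term x: no divisor's leading term divides it; move -x to the remainder.
  leading term z: no divisor's leading term divides it; move -z to the remainder.
  leading term 1: no divisor's leading term divides it; move -1 to the remainder.
  remainder -x**3 - x*z - y*z - x - z - 1 ≠ 0; add g_5 = -x**3 - x*z - y*z - x - z - 1 to the basis.

The other S-polynomials (S(f_1,f_3), S(f_1,g_4), S(f_2,g_4), S(f_3,g_4), S(f_1,g_5), S(f_2,g_5), S(f_3,g_5), S(g_4,g_5)) all reduce to 0 modulo the current basis, so we have a Gröbner basis.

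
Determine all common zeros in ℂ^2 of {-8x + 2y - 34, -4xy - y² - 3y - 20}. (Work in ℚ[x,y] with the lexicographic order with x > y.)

Compute a lex Gröbner basis by Buchberger's algorithm.
f_1 = -8x + 2y - 34, LT = x.
f_2 = -4xy - y² - 3y - 20, LT = xy.

S(f_1,f_2): lcm = xy. S = -½y² + 7/2y - 5.
  reduce S modulo (f_1, f_2):
  remainder -½y² + 7/2y - 5 ≠ 0; add h_3 = -½y² + 7/2y - 5 to the basis.

The other S-polynomials (S(f_1,h_3), S(f_2,h_3)) all reduce to 0 modulo the current basis, so we have a Gröbner basis.
Inter-reduce: drop elements whose leading term is divisible by another's, tail-reduce, and make monic.
Reduced Gröbner basis: {x - ¼y + 17/4, y² - 7y + 10}.

Since the basis is lex-ordered, y² - 7y + 10 is univariate in y. Its roots are {2, 5}. Back-substituting each root into the other basis elements fixes the other coordinates.
  y = 2: the earlier basis element becomes x + 15/4 = 0, giving x = -15/4 — point (-15/4, 2).
  y = 5: the earlier basis element becomes x + 3 = 0, giving x = -3 — point (-3, 5).
Zero-dimensionality of the ideal guarantees finitely many solutions over ℂ.

{(-15/4, 2), (-3, 5)}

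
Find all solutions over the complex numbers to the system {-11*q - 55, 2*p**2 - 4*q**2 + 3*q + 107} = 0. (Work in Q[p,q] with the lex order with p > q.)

Compute a lex Gröbner basis by Buchberger's algorithm.
f_1 = -11*q - 55, LT = q.
f_2 = 2*p**2 - 4*q**2 + 3*q + 107, LT = p**2.

S(f_1,f_2): leading monomials are coprime, so the S-polynomial reduces to 0 (Buchberger's first criterion).
Every S-polynomial of the final basis reduces to 0, so we have a Gröbner basis.
Inter-reduce: drop elements whose leading term is divisible by another's, tail-reduce, and make monic.
Reduced Gröbner basis: {p**2 - 4, q + 5}.

Since the basis is lex-ordered, q + 5 is univariate in q. Its roots are {-5}. Back-substituting each root into the other basis elements fixes the other coordinates.
  q = -5: the earlier basis element becomes p**2 - 4 = 0, giving p = -2, 2 — points (-2, -5), (2, -5).

{(-2, -5), (2, -5)}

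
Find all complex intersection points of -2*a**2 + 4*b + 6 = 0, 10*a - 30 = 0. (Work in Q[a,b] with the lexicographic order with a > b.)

Compute a lex Gröbner basis by Buchberger's algorithm.
f_1 = -2*a**2 + 4*b + 6, LT = a**2.
f_2 = 10*a - 30, LT = a.

S(f_1,f_2): lcm = a**2. S = 3*a - 2*b - 3.
  leading term a: subtract (3/10)·f_2 from 3*a - 2*b - 3 → -2*b + 6
  leading term b: no divisor's leading term divides it; move -2*b to the remainder.
  leading term 1: no divisor's leading term divides it; move 6 to the remainder.
  remainder -2*b + 6 ≠ 0; add h_3 = -2*b + 6 to the basis.

The other S-polynomials (S(f_1,h_3), S(f_2,h_3)) all reduce to 0 modulo the current basis, so we have a Gröbner basis.
Inter-reduce: drop elements whose leading term is divisible by another's, tail-reduce, and make monic.
Reduced Gröbner basis: {a - 3, b - 3}.

From the last basis element, b - 3 = 0, so b takes values in {3}. Each choice, substituted upward through the basis, yields the corresponding point(s) of the solution set.
  b = 3: the earlier basis element becomes a - 3 = 0, giving a = 3 — point (3, 3).

{(3, 3)}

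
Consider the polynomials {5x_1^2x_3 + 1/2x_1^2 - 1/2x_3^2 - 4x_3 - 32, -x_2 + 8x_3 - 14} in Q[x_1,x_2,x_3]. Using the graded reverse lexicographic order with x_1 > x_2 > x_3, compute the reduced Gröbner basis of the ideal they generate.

G = {x_1^2x_3 + 1/10x_1^2 - 1/10x_3^2 - 4/5x_3 - 32/5, x_2 - 8x_3 + 14}

Buchberger's algorithm terminates because the ascending chain of leading-term ideals stabilizes.

f_1 = 5x_1^2x_3 + 1/2x_1^2 - 1/2x_3^2 - 4x_3 - 32, LT = x_1^2x_3.
f_2 = -x_2 + 8x_3 - 14, LT = x_2.

The S-polynomials (S(f_1,f_2)) all reduce to 0 modulo the current basis, so we have a Gröbner basis.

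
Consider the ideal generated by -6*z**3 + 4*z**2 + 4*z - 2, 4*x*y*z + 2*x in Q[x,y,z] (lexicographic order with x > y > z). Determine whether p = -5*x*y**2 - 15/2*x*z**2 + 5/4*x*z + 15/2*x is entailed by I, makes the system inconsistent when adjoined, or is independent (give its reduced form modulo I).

First compute the reduced Gröbner basis of I by Buchberger's algorithm.
f_1 = -6*z**3 + 4*z**2 + 4*z - 2, LT = z**3.
f_2 = 4*x*y*z + 2*x, LT = x*y*z.

S(f_1,f_2): lcm = x*y*z**3. S = -2/3*x*y*z**2 - 2/3*x*y*z + 1/3*x*y - 1/2*x*z**2.
  leading term x*y*z**2: subtract (-1/6*z)·f_2 from -2/3*x*y*z**2 - 2/3*x*y*z + 1/3*x*y - 1/2*x*z**2 → -2/3*x*y*z + 1/3*x*y - 1/2*x*z**2 + 1/3*x*z
  leading term x*y*z: subtract (-1/6)·f_2 from -2/3*x*y*z + 1/3*x*y - 1/2*x*z**2 + 1/3*x*z → 1/3*x*y - 1/2*x*z**2 + 1/3*x*z + 1/3*x
  leading term x*y: no divisor's leading term divides it; move 1/3*x*y to the remainder.
  leading term x*z**2: no divisor's leading term divides it; move -1/2*x*z**2 to the remainder.
  leading term x*z: no divisor's leading term divides it; move 1/3*x*z to the remainder.
  leading term x: no divisor's leading term divides it; move 1/3*x to the remainder.
  remainder 1/3*x*y - 1/2*x*z**2 + 1/3*x*z + 1/3*x ≠ 0; add h_3 = 1/3*x*y - 1/2*x*z**2 + 1/3*x*z + 1/3*x to the basis.

The other S-polynomials (S(f_1,h_3), S(f_2,h_3)) all reduce to 0 modulo the current basis, so we have a Gröbner basis.
Inter-reduce: drop elements whose leading term is divisible by another's, tail-reduce, and make monic.
Reduced Gröbner basis: {x*y - 3/2*x*z**2 + x*z + x, z**3 - 2/3*z**2 - 2/3*z + 1/3}.
Label its elements g_1 = x*y - 3/2*x*z**2 + x*z + x, g_2 = z**3 - 2/3*z**2 - 2/3*z + 1/3.

Reduce p = -5*x*y**2 - 15/2*x*z**2 + 5/4*x*z + 15/2*x modulo G:
  leading term x*y**2: subtract (-5*y)·g_1 from -5*x*y**2 - 15/2*x*z**2 + 5/4*x*z + 15/2*x → -15/2*x*y*z**2 + 5*x*y*z + 5*x*y - 15/2*x*z**2 + 5/4*x*z + 15/2*x
  leading term x*y*z**2: subtract (-15/2*z**2)·g_1 from -15/2*x*y*z**2 + 5*x*y*z + 5*x*y - 15/2*x*z**2 + 5/4*x*z + 15/2*x → 5*x*y*z + 5*x*y - 45/4*x*z**4 + 15/2*x*z**3 + 5/4*x*z + 15/2*x
  leading term x*y*z: subtract (5*z)·g_1 from 5*x*y*z + 5*x*y - 45/4*x*z**4 + 15/2*x*z**3 + 5/4*x*z + 15/2*x → 5*x*y - 45/4*x*z**4 + 15*x*z**3 - 5*x*z**2 - 15/4*x*z + 15/2*x
  leading term x*y: subtract (5)·g_1 from 5*x*y - 45/4*x*z**4 + 15*x*z**3 - 5*x*z**2 - 15/4*x*z + 15/2*x → -45/4*x*z**4 + 15*x*z**3 + 5/2*x*z**2 - 35/4*x*z + 5/2*x
  leading term x*z**4: subtract (-45/4*x*z)·g_2 from -45/4*x*z**4 + 15*x*z**3 + 5/2*x*z**2 - 35/4*x*z + 5/2*x → 15/2*x*z**3 - 5*x*z**2 - 5*x*z + 5/2*x
  leading term x*z**3: subtract (15/2*x)·g_2 from 15/2*x*z**3 - 5*x*z**2 - 5*x*z + 5/2*x → 0
  normal form = 0.
Since the normal form is 0, p ∈ I.

-5*x*y**2 - 15/2*x*z**2 + 5/4*x*z + 15/2*x lies in I (it reduces to 0).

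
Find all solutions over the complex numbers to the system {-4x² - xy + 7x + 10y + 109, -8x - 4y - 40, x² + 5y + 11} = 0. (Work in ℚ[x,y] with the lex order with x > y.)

{(-3, -4)}

Compute a lex Gröbner basis by Buchberger's algorithm.
f_1 = -4x² - xy + 7x + 10y + 109, LT = x².
f_2 = -8x - 4y - 40, LT = x.
f_3 = x² + 5y + 11, LT = x².

S(f_1,f_2): lcm = x². S = -¼xy - 27/4x - 5/2y - 109/4.
  leading term xy: subtract (1/32y)·f_2 from -¼xy - 27/4x - 5/2y - 109/4 → -27/4x + ⅛y² - 5/4y - 109/4
  leading term x: subtract (27/32)·f_2 from -27/4x + ⅛y² - 5/4y - 109/4 → ⅛y² + 17/8y + 13/2
  leading term y²: no divisor's leading term divides it; move ⅛y² to the remainder.
  leading term y: no divisor's leading term divides it; move 17/8y to the remainder.
  leading term 1: no divisor's leading term divides it; move 13/2 to the remainder.
  remainder ⅛y² + 17/8y + 13/2 ≠ 0; add h_4 = ⅛y² + 17/8y + 13/2 to the basis.

S(f_1,f_3): lcm = x². S = ¼xy - 7/4x - 15/2y - 153/4.
  leading term xy: subtract (-1/32y)·f_2 from ¼xy - 7/4x - 15/2y - 153/4 → -7/4x - ⅛y² - 35/4y - 153/4
  leading term x: subtract (7/32)·f_2 from -7/4x - ⅛y² - 35/4y - 153/4 → -⅛y² - 63/8y - 59/2
  leading term y²: subtract (-1)·h_4 from -⅛y² - 63/8y - 59/2 → -23/4y - 23
  leading term y: no divisor's leading term divides it; move -23/4y to the remainder.
  leading term 1: no divisor's leading term divides it; move -23 to the remainder.
  remainder -23/4y - 23 ≠ 0; add h_5 = -23/4y - 23 to the basis.

The other S-polynomials (S(f_2,f_3), S(f_1,h_4), S(f_2,h_4), S(f_3,h_4), S(f_1,h_5), S(f_2,h_5), S(f_3,h_5), S(h_4,h_5)) all reduce to 0 modulo the current basis, so we have a Gröbner basis.
Inter-reduce: drop elements whose leading term is divisible by another's, tail-reduce, and make monic.
Reduced Gröbner basis: {x + 3, y + 4}.

Elimination: the polynomial y + 4 lies in the elimination ideal for y, so y ∈ {-4}. For each such y, the remaining basis elements (now univariate) give the rest of the solution.
  y = -4: the earlier basis element becomes x + 3 = 0, giving x = -3 — point (-3, -4).
Each listed point satisfies every original equation (direct substitution).
This is the nonlinear analogue of row-reducing a linear system.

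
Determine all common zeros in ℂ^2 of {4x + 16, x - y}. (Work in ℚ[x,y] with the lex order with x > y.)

{(-4, -4)}

Compute a lex Gröbner basis by Buchberger's algorithm.
f_1 = 4x + 16, LT = x.
f_2 = x - y, LT = x.

S(f_1,f_2): lcm = x. S = y + 4.
  leading term y: no divisor's leading term divides it; move y to the remainder.
  leading term 1: no divisor's leading term divides it; move 4 to the remainder.
  remainder y + 4 ≠ 0; add h_3 = y + 4 to the basis.

S(f_1,h_3): leading monomials are coprime, so the S-polynomial reduces to 0 (Buchberger's first criterion).
S(f_2,h_3): leading monomials are coprime, so the S-polynomial reduces to 0 (Buchberger's first criterion).
Every S-polynomial of the final basis reduces to 0, so we have a Gröbner basis.
Inter-reduce: drop elements whose leading term is divisible by another's, tail-reduce, and make monic.
Reduced Gröbner basis: {x + 4, y + 4}.

Elimination: the polynomial y + 4 lies in the elimination ideal for y, so y ∈ {-4}. For each such y, the remaining basis elements (now univariate) give the rest of the solution.
  y = -4: the earlier basis element becomes x + 4 = 0, giving x = -4 — point (-4, -4).
Substituting each solution back into the original system confirms all equations vanish.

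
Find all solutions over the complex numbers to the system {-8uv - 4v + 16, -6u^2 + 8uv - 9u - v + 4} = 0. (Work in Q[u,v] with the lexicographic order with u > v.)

Compute a lex Gröbner basis by Buchberger's algorithm.
f_1 = -8uv - 4v + 16, LT = uv.
f_2 = -6u^2 + 8uv - 9u - v + 4, LT = u^2.

S(f_1,f_2): lcm = u^2v. S = 4/3uv^2 - uv - 2u - 1/6v^2 + 2/3v.
  leading term uv^2: subtract (-1/6v)·f_1 from 4/3uv^2 - uv - 2u - 1/6v^2 + 2/3v → -uv - 2u - 5/6v^2 + 10/3v
  leading term uv: subtract (1/8)·f_1 from -uv - 2u - 5/6v^2 + 10/3v → -2u - 5/6v^2 + 23/6v - 2
  leading term u: no divisor's leading term divides it; move -2u to the remainder.
  leading term v^2: no divisor's leading term divides it; move -5/6v^2 to the remainder.
  leading term v: no divisor's leading term divides it; move 23/6v to the remainder.
  leading term 1: no divisor's leading term divides it; move -2 to the remainder.
  remainder -2u - 5/6v^2 + 23/6v - 2 ≠ 0; add h_3 = -2u - 5/6v^2 + 23/6v - 2 to the basis.

S(f_1,h_3): lcm = uv. S = -5/12v^3 + 23/12v^2 - 1/2v - 2.
  leading term v^3: no divisor's leading term divides it; move -5/12v^3 to the remainder.
  leading term v^2: no divisor's leading term divides it; move 23/12v^2 to the remainder.
  leading term v: no divisor's leading term divides it; move -1/2v to the remainder.
  leading term 1: no divisor's leading term divides it; move -2 to the remainder.
  remainder -5/12v^3 + 23/12v^2 - 1/2v - 2 ≠ 0; add h_4 = -5/12v^3 + 23/12v^2 - 1/2v - 2 to the basis.

The other S-polynomials (S(f_2,h_3), S(f_1,h_4), S(f_2,h_4), S(h_3,h_4)) all reduce to 0 modulo the current basis, so we have a Gröbner basis.
Inter-reduce: drop elements whose leading term is divisible by another's, tail-reduce, and make monic.
Reduced Gröbner basis: {u + 5/12v^2 - 23/12v + 1, v^3 - 23/5v^2 + 6/5v + 24/5}.

From the last basis element, v^3 - 23/5v^2 + 6/5v + 24/5 = 0, so v takes values in {4, 3/10 - sqrt(129)/10, 3/10 + sqrt(129)/10}. Each choice, substituted upward through the basis, yields the corresponding point(s) of the solution set.
  v = 4: the earlier basis element becomes u = 0, giving u = 0 — point (0, 4).
  v = 3/10 - sqrt(129)/10: the earlier basis element becomes u + 1 + sqrt(129)/6 = 0, giving u = -sqrt(129)/6 - 1 — point (-sqrt(129)/6 - 1, 3/10 - sqrt(129)/10).
  v = 3/10 + sqrt(129)/10: the earlier basis element becomes u - sqrt(129)/6 + 1 = 0, giving u = -1 + sqrt(129)/6 — point (-1 + sqrt(129)/6, 3/10 + sqrt(129)/10).

{(0, 4), (-sqrt(129)/6 - 1, 3/10 - sqrt(129)/10), (-1 + sqrt(129)/6, 3/10 + sqrt(129)/10)}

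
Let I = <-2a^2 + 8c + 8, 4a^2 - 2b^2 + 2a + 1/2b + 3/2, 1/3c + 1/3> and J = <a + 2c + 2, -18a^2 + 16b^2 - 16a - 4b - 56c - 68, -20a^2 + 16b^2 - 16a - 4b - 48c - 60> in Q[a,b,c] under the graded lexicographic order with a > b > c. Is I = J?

For a fixed monomial order, each ideal has a unique reduced Gröbner basis; comparing bases decides equality.
Buchberger on the first generating set:
f_1 = -2a^2 + 8c + 8, LT = a^2.
f_2 = 4a^2 - 2b^2 + 2a + 1/2b + 3/2, LT = a^2.
f_3 = 1/3c + 1/3, LT = c.

S(f_1,f_2): lcm = a^2. S = 1/2b^2 - 1/2a - 1/8b - 4c - 35/8.
  leading term b^2: no divisor's leading term divides it; move 1/2b^2 to the remainder.
  leading term a: no divisor's leading term divides it; move -1/2a to the remainder.
  leading term b: no divisor's leading term divides it; move -1/8b to the remainder.
  leading term c: subtract (-12)·f_3 from -4c - 35/8 → -3/8
  leading term 1: no divisor's leading term divides it; move -3/8 to the remainder.
  remainder 1/2b^2 - 1/2a - 1/8b - 3/8 ≠ 0; add g_4 = 1/2b^2 - 1/2a - 1/8b - 3/8 to the basis.

S(f_1,f_3): leading monomials are coprime, so the S-polynomial reduces to 0 (Buchberger's first criterion).
S(f_2,f_3): leading monomials are coprime, so the S-polynomial reduces to 0 (Buchberger's first criterion).
S(f_1,g_4): leading monomials are coprime, so the S-polynomial reduces to 0 (Buchberger's first criterion).
S(f_2,g_4): leading monomials are coprime, so the S-polynomial reduces to 0 (Buchberger's first criterion).
S(f_3,g_4): leading monomials are coprime, so the S-polynomial reduces to 0 (Buchberger's first criterion).
Every S-polynomial of the final basis reduces to 0, so we have a Gröbner basis.
Inter-reduce: drop elements whose leading term is divisible by another's, tail-reduce, and make monic.
Reduced Gröbner basis: {a^2, b^2 - a - 1/4b - 3/4, c + 1}.

Buchberger on the second generating set:
h_1 = a + 2c + 2, LT = a.
h_2 = -18a^2 + 16b^2 - 16a - 4b - 56c - 68, LT = a^2.
h_3 = -20a^2 + 16b^2 - 16a - 4b - 48c - 60, LT = a^2.

S(h_1,h_2): lcm = a^2. S = 2ac + 8/9b^2 + 10/9a - 2/9b - 28/9c - 34/9.
  leading term ac: subtract (2c)·h_1 from 2ac + 8/9b^2 + 10/9a - 2/9b - 28/9c - 34/9 → 8/9b^2 - 4c^2 + 10/9a - 2/9b - 64/9c - 34/9
  leading term b^2: no divisor's leading term divides it; move 8/9b^2 to the remainder.
  leading term c^2: no divisor's leading term divides it; move -4c^2 to the remainder.
  leading term a: subtract (10/9)·h_1 from 10/9a - 2/9b - 64/9c - 34/9 → -2/9b - 28/3c - 6
  leading term b: no divisor's leading term divides it; move -2/9b to the remainder.
  leading term c: no divisor's leading term divides it; move -28/3c to the remainder.
  leading term 1: no divisor's leading term divides it; move -6 to the remainder.
  remainder 8/9b^2 - 4c^2 - 2/9b - 28/3c - 6 ≠ 0; add k_4 = 8/9b^2 - 4c^2 - 2/9b - 28/3c - 6 to the basis.

S(h_1,h_3): lcm = a^2. S = 2ac + 4/5b^2 + 6/5a - 1/5b - 12/5c - 3.
  leading term ac: subtract (2c)·h_1 from 2ac + 4/5b^2 + 6/5a - 1/5b - 12/5c - 3 → 4/5b^2 - 4c^2 + 6/5a - 1/5b - 32/5c - 3
  leading term b^2: subtract (9/10)·k_4 from 4/5b^2 - 4c^2 + 6/5a - 1/5b - 32/5c - 3 → -2/5c^2 + 6/5a + 2c + 12/5
  leading term c^2: no divisor's leading term divides it; move -2/5c^2 to the remainder.
  leading term a: subtract (6/5)·h_1 from 6/5a + 2c + 12/5 → -2/5c
  leading term c: no divisor's leading term divides it; move -2/5c to the remainder.
  remainder -2/5c^2 - 2/5c ≠ 0; add k_5 = -2/5c^2 - 2/5c to the basis.

S(h_2,h_3): lcm = a^2. S = -4/45b^2 + 4/45a + 1/45b + 32/45c + 7/9.
  leading term b^2: subtract (-1/10)·k_4 from -4/45b^2 + 4/45a + 1/45b + 32/45c + 7/9 → -2/5c^2 + 4/45a - 2/9c + 8/45
  leading term c^2: subtract (1)·k_5 from -2/5c^2 + 4/45a - 2/9c + 8/45 → 4/45a + 8/45c + 8/45
  leading term a: subtract (4/45)·h_1 from 4/45a + 8/45c + 8/45 → 0
  remainder 0.

S(h_1,k_4): leading monomials are coprime, so the S-polynomial reduces to 0 (Buchberger's first criterion).
S(h_2,k_4): leading monomials are coprime, so the S-polynomial reduces to 0 (Buchberger's first criterion).
S(h_3,k_4): leading monomials are coprime, so the S-polynomial reduces to 0 (Buchberger's first criterion).
S(h_1,k_5): leading monomials are coprime, so the S-polynomial reduces to 0 (Buchberger's first criterion).
S(h_2,k_5): leading monomials are coprime, so the S-polynomial reduces to 0 (Buchberger's first criterion).
S(h_3,k_5): leading monomials are coprime, so the S-polynomial reduces to 0 (Buchberger's first criterion).
S(k_4,k_5): leading monomials are coprime, so the S-polynomial reduces to 0 (Buchberger's first criterion).
Every S-polynomial of the final basis reduces to 0, so we have a Gröbner basis.
Inter-reduce: drop elements whose leading term is divisible by another's, tail-reduce, and make monic.
Reduced Gröbner basis: {b^2 - 1/4b - 6c - 27/4, c^2 + c, a + 2c + 2}.

Since the reduced bases disagree, the two ideals are not the same.

No, the ideals differ.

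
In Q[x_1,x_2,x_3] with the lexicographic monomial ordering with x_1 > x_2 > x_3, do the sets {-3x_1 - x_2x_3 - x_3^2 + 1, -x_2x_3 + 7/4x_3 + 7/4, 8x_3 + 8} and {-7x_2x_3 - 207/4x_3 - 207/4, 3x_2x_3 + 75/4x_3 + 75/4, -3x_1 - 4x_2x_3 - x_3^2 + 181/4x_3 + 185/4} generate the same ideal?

Yes, the ideals are equal.

Since reduced Gröbner bases are canonical representatives of ideals under a given ordering, it suffices to compute and compare them.
Buchberger on the first generating set:
f_1 = -3x_1 - x_2x_3 - x_3^2 + 1, LT = x_1.
f_2 = -x_2x_3 + 7/4x_3 + 7/4, LT = x_2x_3.
f_3 = 8x_3 + 8, LT = x_3.

S(f_2,f_3): lcm = x_2x_3. S = -x_2 - 7/4x_3 - 7/4.
  leading term x_2: no divisor's leading term divides it; move -x_2 to the remainder.
  leading term x_3: subtract (-7/32)·f_3 from -7/4x_3 - 7/4 → 0
  remainder -x_2 ≠ 0; add g_4 = -x_2 to the basis.

The other S-polynomials (S(f_1,f_2), S(f_1,f_3), S(f_1,g_4), S(f_2,g_4), S(f_3,g_4)) all reduce to 0 modulo the current basis, so we have a Gröbner basis.
Inter-reduce: drop elements whose leading term is divisible by another's, tail-reduce, and make monic.
Reduced Gröbner basis: {x_1, x_2, x_3 + 1}.

Buchberger on the second generating set:
h_1 = -7x_2x_3 - 207/4x_3 - 207/4, LT = x_2x_3.
h_2 = 3x_2x_3 + 75/4x_3 + 75/4, LT = x_2x_3.
h_3 = -3x_1 - 4x_2x_3 - x_3^2 + 181/4x_3 + 185/4, LT = x_1.

S(h_1,h_2): lcm = x_2x_3. S = 8/7x_3 + 8/7.
  leading term x_3: no divisor's leading term divides it; move 8/7x_3 to the remainder.
  leading term 1: no divisor's leading term divides it; move 8/7 to the remainder.
  remainder 8/7x_3 + 8/7 ≠ 0; add k_4 = 8/7x_3 + 8/7 to the basis.

S(h_1,k_4): lcm = x_2x_3. S = -x_2 + 207/28x_3 + 207/28.
  leading term x_2: no divisor's leading term divides it; move -x_2 to the remainder.
  leading term x_3: subtract (207/32)·k_4 from 207/28x_3 + 207/28 → 0
  remainder -x_2 ≠ 0; add k_5 = -x_2 to the basis.

The other S-polynomials (S(h_1,h_3), S(h_2,h_3), S(h_2,k_4), S(h_3,k_4), S(h_1,k_5), S(h_2,k_5), S(h_3,k_5), S(k_4,k_5)) all reduce to 0 modulo the current basis, so we have a Gröbner basis.
Inter-reduce: drop elements whose leading term is divisible by another's, tail-reduce, and make monic.
Reduced Gröbner basis: {x_1, x_2, x_3 + 1}.

Same reduced basis, so the two generating sets span the same ideal.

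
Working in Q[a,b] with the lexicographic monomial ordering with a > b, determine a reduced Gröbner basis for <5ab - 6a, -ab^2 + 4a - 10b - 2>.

f_1 = 5ab - 6a, LT = ab.
f_2 = -ab^2 + 4a - 10b - 2, LT = ab^2.

S(f_1,f_2): lcm = ab^2. S = -6/5ab + 4a - 10b - 2.
  reduce S modulo (f_1, f_2):
  remainder 64/25a - 10b - 2 ≠ 0; add g_3 = 64/25a - 10b - 2 to the basis.

S(f_1,g_3): lcm = ab. S = -6/5a + 125/32b^2 + 25/32b.
  reduce S modulo (f_1, f_2, g_3):
  remainder 125/32b^2 - 125/32b - 15/16 ≠ 0; add g_4 = 125/32b^2 - 125/32b - 15/16 to the basis.

The other S-polynomials (S(f_2,g_3), S(f_1,g_4), S(f_2,g_4), S(g_3,g_4)) all reduce to 0 modulo the current basis, so we have a Gröbner basis.
Inter-reduce: drop elements whose leading term is divisible by another's, tail-reduce, and make monic.

G = {a - 125/32b - 25/32, b^2 - b - 6/25}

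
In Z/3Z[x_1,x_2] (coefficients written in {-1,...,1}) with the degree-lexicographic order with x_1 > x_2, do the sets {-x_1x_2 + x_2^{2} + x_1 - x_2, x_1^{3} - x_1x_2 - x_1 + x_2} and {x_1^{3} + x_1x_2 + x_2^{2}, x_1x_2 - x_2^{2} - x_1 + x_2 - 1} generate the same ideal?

No, the ideals differ.

Two ideals are equal iff their reduced Gröbner bases coincide (the reduced basis is unique for a fixed ordering).
Buchberger on the first generating set:
f_1 = -x_1x_2 + x_2^{2} + x_1 - x_2, LT = x_1x_2.
f_2 = x_1^{3} - x_1x_2 - x_1 + x_2, LT = x_1^{3}.

S(f_1,f_2): lcm = x_1^{3}x_2. S = -x_1^{2}x_2^{2} - x_1^{3} + x_1^{2}x_2 + x_1x_2^{2} + x_1x_2 - x_2^{2}.
  leading term x_1^{2}x_2^{2}: subtract (x_1x_2)·f_1 from -x_1^{2}x_2^{2} - x_1^{3} + x_1^{2}x_2 + x_1x_2^{2} + x_1x_2 - x_2^{2} → -x_1x_2^{3} - x_1^{3} - x_1x_2^{2} + x_1x_2 - x_2^{2}
  leading term x_1x_2^{3}: subtract (x_2^{2})·f_1 from -x_1x_2^{3} - x_1^{3} - x_1x_2^{2} + x_1x_2 - x_2^{2} → -x_2^{4} - x_1^{3} + x_1x_2^{2} + x_2^{3} + x_1x_2 - x_2^{2}
  leading term x_2^{4}: no divisor's leading term divides it; move -x_2^{4} to the remainder.
  leading term x_1^{3}: subtract (-1)·f_2 from -x_1^{3} + x_1x_2^{2} + x_2^{3} + x_1x_2 - x_2^{2} → x_1x_2^{2} + x_2^{3} - x_2^{2} - x_1 + x_2
  leading term x_1x_2^{2}: subtract (-x_2)·f_1 from x_1x_2^{2} + x_2^{3} - x_2^{2} - x_1 + x_2 → -x_2^{3} + x_1x_2 + x_2^{2} - x_1 + x_2
  leading term x_2^{3}: no divisor's leading term divides it; move -x_2^{3} to the remainder.
  leading term x_1x_2: subtract (-1)·f_1 from x_1x_2 + x_2^{2} - x_1 + x_2 → -x_2^{2}
  leading term x_2^{2}: no divisor's leading term divides it; move -x_2^{2} to the remainder.
  remainder -x_2^{4} - x_2^{3} - x_2^{2} ≠ 0; add g_3 = -x_2^{4} - x_2^{3} - x_2^{2} to the basis.

The other S-polynomials (S(f_1,g_3), S(f_2,g_3)) all reduce to 0 modulo the current basis, so we have a Gröbner basis.
Inter-reduce: drop elements whose leading term is divisible by another's, tail-reduce, and make monic.
Reduced Gröbner basis: {x_2^{4} + x_2^{3} + x_2^{2}, x_1^{3} - x_2^{2} + x_1 - x_2, x_1x_2 - x_2^{2} - x_1 + x_2}.

Buchberger on the second generating set:
h_1 = x_1^{3} + x_1x_2 + x_2^{2}, LT = x_1^{3}.
h_2 = x_1x_2 - x_2^{2} - x_1 + x_2 - 1, LT = x_1x_2.

S(h_1,h_2): lcm = x_1^{3}x_2. S = x_1^{2}x_2^{2} + x_1^{3} - x_1^{2}x_2 + x_1x_2^{2} + x_2^{3} + x_1^{2}.
  leading term x_1^{2}x_2^{2}: subtract (x_1x_2)·h_2 from x_1^{2}x_2^{2} + x_1^{3} - x_1^{2}x_2 + x_1x_2^{2} + x_2^{3} + x_1^{2} → x_1x_2^{3} + x_1^{3} + x_2^{3} + x_1^{2} + x_1x_2
  leading term x_1x_2^{3}: subtract (x_2^{2})·h_2 from x_1x_2^{3} + x_1^{3} + x_2^{3} + x_1^{2} + x_1x_2 → x_2^{4} + x_1^{3} + x_1x_2^{2} + x_1^{2} + x_1x_2 + x_2^{2}
  leading term x_2^{4}: no divisor's leading term divides it; move x_2^{4} to the remainder.
  leading term x_1^{3}: subtract (1)·h_1 from x_1^{3} + x_1x_2^{2} + x_1^{2} + x_1x_2 + x_2^{2} → x_1x_2^{2} + x_1^{2}
  leading term x_1x_2^{2}: subtract (x_2)·h_2 from x_1x_2^{2} + x_1^{2} → x_2^{3} + x_1^{2} + x_1x_2 - x_2^{2} + x_2
  leading term x_2^{3}: no divisor's leading term divides it; move x_2^{3} to the remainder.
  leading term x_1^{2}: no divisor's leading term divides it; move x_1^{2} to the remainder.
  leading term x_1x_2: subtract (1)·h_2 from x_1x_2 - x_2^{2} + x_2 → x_1 + 1
  leading term x_1: no divisor's leading term divides it; move x_1 to the remainder.
  leading term 1: no divisor's leading term divides it; move 1 to the remainder.
  remainder x_2^{4} + x_2^{3} + x_1^{2} + x_1 + 1 ≠ 0; add k_3 = x_2^{4} + x_2^{3} + x_1^{2} + x_1 + 1 to the basis.

The other S-polynomials (S(h_1,k_3), S(h_2,k_3)) all reduce to 0 modulo the current basis, so we have a Gröbner basis.
Inter-reduce: drop elements whose leading term is divisible by another's, tail-reduce, and make monic.
Reduced Gröbner basis: {x_2^{4} + x_2^{3} + x_1^{2} + x_1 + 1, x_1^{3} - x_2^{2} + x_1 - x_2 + 1, x_1x_2 - x_2^{2} - x_1 + x_2 - 1}.

The bases are distinct; the ideals are different.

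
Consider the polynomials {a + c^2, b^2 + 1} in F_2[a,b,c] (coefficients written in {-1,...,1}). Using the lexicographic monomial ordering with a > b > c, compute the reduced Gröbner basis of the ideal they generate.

f_1 = a + c^2, LT = a.
f_2 = b^2 + 1, LT = b^2.

The S-polynomials (S(f_1,f_2)) all reduce to 0 modulo the current basis, so we have a Gröbner basis.

G = {a + c^2, b^2 + 1}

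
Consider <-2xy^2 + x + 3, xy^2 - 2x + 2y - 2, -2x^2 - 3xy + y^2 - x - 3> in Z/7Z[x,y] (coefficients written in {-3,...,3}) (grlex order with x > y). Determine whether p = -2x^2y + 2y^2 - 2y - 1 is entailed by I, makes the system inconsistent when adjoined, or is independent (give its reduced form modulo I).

-2x^2y + 2y^2 - 2y - 1 lies in I (it reduces to 0).

First compute the reduced Gröbner basis of I by Buchberger's algorithm.
f_1 = -2xy^2 + x + 3, LT = xy^2.
f_2 = xy^2 - 2x + 2y - 2, LT = xy^2.
f_3 = -2x^2 - 3xy + y^2 - x - 3, LT = x^2.

S(f_1,f_2): lcm = xy^2. S = -2x - 2y - 3.
  reduce S modulo (f_1, f_2, f_3):
  remainder -2x - 2y - 3 ≠ 0; add h_4 = -2x - 2y - 3 to the basis.

S(f_1,f_3): lcm = x^2y^2. S = 2xy^3 - 3y^4 + 3xy^2 + 3x^2 + 2y^2 + 2x.
  reduce S modulo (f_1, f_2, f_3, h_4):
  remainder -3y^4 + y - 3 ≠ 0; add h_5 = -3y^4 + y - 3 to the basis.

S(f_2,f_3): lcm = x^2y^2. S = 2xy^3 - 3y^4 + 3xy^2 - 2x^2 + 2xy + 2y^2 - 2x.
  reduce S modulo (f_1, f_2, f_3, h_4, h_5):
  remainder 2y^2 + 3y + 1 ≠ 0; add h_6 = 2y^2 + 3y + 1 to the basis.

S(f_1,h_4): lcm = xy^2. S = -y^3 + 2y^2 + 3x + 2.
  reduce S modulo (f_1, f_2, f_3, h_4, h_5, h_6):
  remainder y + 1 ≠ 0; add h_7 = y + 1 to the basis.

The other S-polynomials (S(f_2,h_4), S(f_3,h_4), S(f_1,h_5), S(f_2,h_5), S(f_3,h_5), S(h_4,h_5), S(f_1,h_6), S(f_2,h_6), S(f_3,h_6), S(h_4,h_6), S(h_5,h_6), S(f_1,h_7), S(f_2,h_7), S(f_3,h_7), S(h_4,h_7), S(h_5,h_7), S(h_6,h_7)) all reduce to 0 modulo the current basis, so we have a Gröbner basis.
Inter-reduce: drop elements whose leading term is divisible by another's, tail-reduce, and make monic.
Reduced Gröbner basis: {x - 3, y + 1}.
Label its elements g_1 = x - 3, g_2 = y + 1.

Reduce p = -2x^2y + 2y^2 - 2y - 1 modulo G:
  leading term x^2y: subtract (-2xy)·g_1 from -2x^2y + 2y^2 - 2y - 1 → xy + 2y^2 - 2y - 1
  leading term xy: subtract (y)·g_1 from xy + 2y^2 - 2y - 1 → 2y^2 + y - 1
  leading term y^2: subtract (2y)·g_2 from 2y^2 + y - 1 → -y - 1
  leading term y: subtract (-1)·g_2 from -y - 1 → 0
  normal form = 0.
Since the normal form is 0, p ∈ I.

The remainder on division by a Gröbner basis is unique — it is the normal form.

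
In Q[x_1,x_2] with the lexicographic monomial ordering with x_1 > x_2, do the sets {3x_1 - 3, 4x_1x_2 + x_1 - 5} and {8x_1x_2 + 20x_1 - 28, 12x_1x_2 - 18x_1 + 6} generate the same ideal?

Yes, the ideals are equal.

Since reduced Gröbner bases are canonical representatives of ideals under a given ordering, it suffices to compute and compare them.
Buchberger on the first generating set:
f_1 = 3x_1 - 3, LT = x_1.
f_2 = 4x_1x_2 + x_1 - 5, LT = x_1x_2.

S(f_1,f_2): lcm = x_1x_2. S = -\tfrac{1}{4}x_1 - x_2 + \tfrac{5}{4}.
  reduce S modulo (f_1, f_2):
  remainder -x_2 + 1 ≠ 0; add g_3 = -x_2 + 1 to the basis.

The other S-polynomials (S(f_1,g_3), S(f_2,g_3)) all reduce to 0 modulo the current basis, so we have a Gröbner basis.
Inter-reduce: drop elements whose leading term is divisible by another's, tail-reduce, and make monic.
Reduced Gröbner basis: {x_1 - 1, x_2 - 1}.

Buchberger on the second generating set:
h_1 = 8x_1x_2 + 20x_1 - 28, LT = x_1x_2.
h_2 = 12x_1x_2 - 18x_1 + 6, LT = x_1x_2.

S(h_1,h_2): lcm = x_1x_2. S = 4x_1 - 4.
  reduce S modulo (h_1, h_2):
  remainder 4x_1 - 4 ≠ 0; add k_3 = 4x_1 - 4 to the basis.

S(h_1,k_3): lcm = x_1x_2. S = \tfrac{5}{2}x_1 + x_2 - \tfrac{7}{2}.
  reduce S modulo (h_1, h_2, k_3):
  remainder x_2 - 1 ≠ 0; add k_4 = x_2 - 1 to the basis.

The other S-polynomials (S(h_2,k_3), S(h_1,k_4), S(h_2,k_4), S(k_3,k_4)) all reduce to 0 modulo the current basis, so we have a Gröbner basis.
Inter-reduce: drop elements whose leading term is divisible by another's, tail-reduce, and make monic.
Reduced Gröbner basis: {x_1 - 1, x_2 - 1}.

The two bases agree; hence the ideals are identical.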